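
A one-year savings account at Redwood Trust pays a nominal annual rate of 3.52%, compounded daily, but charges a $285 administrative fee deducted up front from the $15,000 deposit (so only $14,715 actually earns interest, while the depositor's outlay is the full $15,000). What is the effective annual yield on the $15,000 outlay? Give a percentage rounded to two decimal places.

Value after one year: 14,715 × (1 + 0.0352/365)^365 = 14,715 × 1.035825 = $15,242.17.
Effective yield on the $15,000 outlay: 15,242.17 / 15,000 − 1 = 0.016144 = 1.61%.

1.61%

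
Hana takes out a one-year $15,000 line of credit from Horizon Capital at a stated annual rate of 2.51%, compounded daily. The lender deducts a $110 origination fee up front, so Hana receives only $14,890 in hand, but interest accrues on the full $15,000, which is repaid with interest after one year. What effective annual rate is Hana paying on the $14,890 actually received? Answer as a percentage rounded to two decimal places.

3.30%

Amount owed after one year: 15,000 × (1 + 0.0251/365)^365 = 15,000 × 1.025417 = $15,381.25.
Effective rate on net proceeds: 15,381.25 / 14,890 − 1 = 0.032992 = 3.30%.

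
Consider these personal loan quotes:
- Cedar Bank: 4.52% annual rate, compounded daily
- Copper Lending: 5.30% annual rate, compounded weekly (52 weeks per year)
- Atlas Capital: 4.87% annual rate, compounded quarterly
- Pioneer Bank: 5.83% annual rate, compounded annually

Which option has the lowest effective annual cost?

Cedar Bank: (1 + 0.0452/365)^365 − 1 = 4.623%
Copper Lending: (1 + 0.0530/52)^52 − 1 = 5.440%
Atlas Capital: (1 + 0.0487/4)^4 − 1 = 4.960%
Pioneer Bank: compounded annually, EAR = 5.830%
The lowest effective annual rate is Cedar Bank at 4.623%.

Cedar Bank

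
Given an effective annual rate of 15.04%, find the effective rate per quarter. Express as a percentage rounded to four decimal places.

The per-quarter rate i satisfies (1 + i)^4 = 1 + 0.1504.
i = 1.1504^(1/4) − 1 = 0.0356481 = 3.5648%.

3.5648%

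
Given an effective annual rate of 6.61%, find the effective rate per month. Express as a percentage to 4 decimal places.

0.5348%

The per-month rate i satisfies (1 + i)^12 = 1 + 0.0661.
i = 1.0661^(1/12) − 1 = 0.0053482 = 0.5348%.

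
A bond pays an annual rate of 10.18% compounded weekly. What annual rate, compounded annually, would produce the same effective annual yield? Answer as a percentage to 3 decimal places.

EAR = (1 + 0.1018/52)^52 − 1 = 0.107052.
Compounded annually, the equivalent nominal rate is the EAR itself: 10.705%.

10.705%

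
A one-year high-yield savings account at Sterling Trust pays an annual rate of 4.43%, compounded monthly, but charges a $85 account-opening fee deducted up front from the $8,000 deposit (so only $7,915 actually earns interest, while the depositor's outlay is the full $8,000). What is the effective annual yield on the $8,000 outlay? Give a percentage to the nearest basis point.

3.41%

Value after one year: 7,915 × (1 + 0.0443/12)^12 = 7,915 × 1.045211 = $8,272.84.
Effective yield on the $8,000 outlay: 8,272.84 / 8,000 − 1 = 0.034105 = 3.41%.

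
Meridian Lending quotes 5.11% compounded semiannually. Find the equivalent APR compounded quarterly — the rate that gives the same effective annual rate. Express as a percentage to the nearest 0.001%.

5.078%

EAR = (1 + 0.0511/2)^2 − 1 = 0.051753.
Solve (1 + r/4)^4 = 1.051753: r/4 = 1.051753^(1/4) − 1 = 0.012694, so r = 0.050778 = 5.078%.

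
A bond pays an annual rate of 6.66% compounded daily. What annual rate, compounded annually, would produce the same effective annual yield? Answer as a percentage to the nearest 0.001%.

EAR = (1 + 0.0666/365)^365 − 1 = 0.068861.
Compounded annually, the equivalent nominal rate is the EAR itself: 6.886%.

6.886%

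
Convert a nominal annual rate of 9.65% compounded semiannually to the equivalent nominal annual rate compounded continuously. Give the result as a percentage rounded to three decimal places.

EAR = (1 + 0.0965/2)^2 − 1 = 0.098828.
Equivalent continuous rate: r = ln(1 + 0.098828) = 0.094244 = 9.424%.

9.424%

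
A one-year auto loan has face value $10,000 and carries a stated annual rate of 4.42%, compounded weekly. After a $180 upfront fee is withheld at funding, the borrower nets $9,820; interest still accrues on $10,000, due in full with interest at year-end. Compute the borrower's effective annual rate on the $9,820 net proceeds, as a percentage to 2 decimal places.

6.43%

Amount owed after one year: 10,000 × (1 + 0.0442/52)^52 = 10,000 × 1.045172 = $10,451.72.
Effective rate on net proceeds: 10,451.72 / 9,820 − 1 = 0.064330 = 6.43%.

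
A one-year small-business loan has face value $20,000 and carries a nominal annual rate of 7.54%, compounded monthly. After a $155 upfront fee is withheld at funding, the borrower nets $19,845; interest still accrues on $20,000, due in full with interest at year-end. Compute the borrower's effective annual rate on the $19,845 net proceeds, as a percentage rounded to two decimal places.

Amount owed after one year: 20,000 × (1 + 0.0754/12)^12 = 20,000 × 1.078061 = $21,561.22.
Effective rate on net proceeds: 21,561.22 / 19,845 − 1 = 0.086481 = 8.65%.

8.65%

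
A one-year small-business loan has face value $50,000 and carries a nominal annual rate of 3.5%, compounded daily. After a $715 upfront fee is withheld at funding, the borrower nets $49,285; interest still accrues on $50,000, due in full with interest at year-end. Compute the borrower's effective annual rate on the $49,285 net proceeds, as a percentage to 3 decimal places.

Amount owed after one year: 50,000 × (1 + 0.035/365)^365 = 50,000 × 1.035618 = $51,780.90.
Effective rate on net proceeds: 51,780.90 / 49,285 − 1 = 0.050642 = 5.064%.

5.064%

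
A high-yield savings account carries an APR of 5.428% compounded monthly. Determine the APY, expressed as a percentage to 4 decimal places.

5.5651%

EAR = (1 + 0.05428/12)^12 − 1.
= (1 + 0.004523)^12 − 1 = 1.055651 − 1 = 5.5651%.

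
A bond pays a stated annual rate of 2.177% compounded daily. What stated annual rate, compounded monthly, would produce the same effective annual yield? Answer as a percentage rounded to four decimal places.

EAR = (1 + 0.02177/365)^365 − 1 = 0.022008.
Solve (1 + r/12)^12 = 1.022008: r/12 = 1.022008^(1/12) − 1 = 0.001816, so r = 0.021789 = 2.1789%.

2.1789%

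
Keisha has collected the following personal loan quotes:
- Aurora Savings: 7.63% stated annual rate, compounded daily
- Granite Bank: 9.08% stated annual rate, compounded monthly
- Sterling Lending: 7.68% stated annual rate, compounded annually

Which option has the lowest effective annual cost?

Sterling Lending

Aurora Savings: (1 + 0.0763/365)^365 − 1 = 7.928%
Granite Bank: (1 + 0.0908/12)^12 − 1 = 9.468%
Sterling Lending: compounded annually, EAR = 7.680%
The lowest effective annual rate is Sterling Lending at 7.680%.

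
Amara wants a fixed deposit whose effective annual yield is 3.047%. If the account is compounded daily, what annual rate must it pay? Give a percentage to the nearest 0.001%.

3.002%

(1 + r/365)^365 − 1 = 0.03047, so 1 + r/365 = 1.03047^(1/365).
r/365 = 0.000082, so r = 0.030016 = 3.002%.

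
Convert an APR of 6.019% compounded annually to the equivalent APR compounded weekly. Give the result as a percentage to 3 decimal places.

Compounded annually, EAR = nominal = 0.060190.
Solve (1 + r/52)^52 = 1.060190: r/52 = 1.060190^(1/52) − 1 = 0.001125, so r = 0.058481 = 5.848%.

5.848%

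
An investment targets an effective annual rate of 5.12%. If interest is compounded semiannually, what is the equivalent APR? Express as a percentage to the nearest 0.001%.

5.056%

(1 + r/2)^2 − 1 = 0.0512, so 1 + r/2 = 1.0512^(1/2).
r/2 = 0.025280, so r = 0.050561 = 5.056%.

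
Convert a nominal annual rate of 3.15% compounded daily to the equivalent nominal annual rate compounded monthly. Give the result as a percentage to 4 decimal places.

EAR = (1 + 0.0315/365)^365 − 1 = 0.032000.
Solve (1 + r/12)^12 = 1.032000: r/12 = 1.032000^(1/12) − 1 = 0.002628, so r = 0.031540 = 3.1540%.

3.1540%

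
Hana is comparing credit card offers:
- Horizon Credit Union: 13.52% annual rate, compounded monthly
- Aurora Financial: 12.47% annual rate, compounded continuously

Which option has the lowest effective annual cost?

Horizon Credit Union: (1 + 0.1352/12)^12 − 1 = 14.390%
Aurora Financial: e^0.1247 − 1 = 13.281%
The lowest effective annual rate is Aurora Financial at 13.281%.

Aurora Financial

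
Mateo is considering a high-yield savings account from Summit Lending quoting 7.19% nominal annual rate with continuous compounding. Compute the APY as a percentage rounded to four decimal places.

7.4548%

With continuous compounding, EAR = e^0.0719 − 1.
e^0.0719 = 1.074548, so EAR = 0.074548 = 7.4548%.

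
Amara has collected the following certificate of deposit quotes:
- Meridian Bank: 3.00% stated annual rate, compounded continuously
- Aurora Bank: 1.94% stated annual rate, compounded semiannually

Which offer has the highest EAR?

Meridian Bank

Meridian Bank: e^0.0300 − 1 = 3.045%
Aurora Bank: (1 + 0.0194/2)^2 − 1 = 1.949%
The highest effective annual rate is Meridian Bank at 3.045%.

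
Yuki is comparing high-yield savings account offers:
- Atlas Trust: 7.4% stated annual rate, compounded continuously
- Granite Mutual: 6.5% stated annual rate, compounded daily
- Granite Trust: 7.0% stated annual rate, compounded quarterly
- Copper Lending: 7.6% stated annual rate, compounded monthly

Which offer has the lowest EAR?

Granite Mutual

Atlas Trust: e^0.074 − 1 = 7.681%
Granite Mutual: (1 + 0.065/365)^365 − 1 = 6.715%
Granite Trust: (1 + 0.070/4)^4 − 1 = 7.186%
Copper Lending: (1 + 0.076/12)^12 − 1 = 7.870%
The lowest effective annual rate is Granite Mutual at 6.715%.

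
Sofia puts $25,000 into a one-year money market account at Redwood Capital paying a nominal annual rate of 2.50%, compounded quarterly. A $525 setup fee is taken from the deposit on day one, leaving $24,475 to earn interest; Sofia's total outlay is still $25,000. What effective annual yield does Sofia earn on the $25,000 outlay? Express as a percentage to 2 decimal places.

0.37%

Value after one year: 24,475 × (1 + 0.0250/4)^4 = 24,475 × 1.025235 = $25,092.64.
Effective yield on the $25,000 outlay: 25,092.64 / 25,000 − 1 = 0.003705 = 0.37%.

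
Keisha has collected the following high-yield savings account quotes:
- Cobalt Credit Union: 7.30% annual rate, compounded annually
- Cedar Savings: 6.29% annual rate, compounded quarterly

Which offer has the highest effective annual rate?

Cobalt Credit Union

Cobalt Credit Union: compounded annually, EAR = 7.300%
Cedar Savings: (1 + 0.0629/4)^4 − 1 = 6.440%
The highest effective annual rate is Cobalt Credit Union at 7.300%.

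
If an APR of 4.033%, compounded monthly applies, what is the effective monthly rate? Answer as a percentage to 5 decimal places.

With a nominal annual rate compounded monthly, the periodic rate is the nominal rate divided by 12.
i = 0.04033 / 12 = 0.0033608 = 0.33608%.

0.33608%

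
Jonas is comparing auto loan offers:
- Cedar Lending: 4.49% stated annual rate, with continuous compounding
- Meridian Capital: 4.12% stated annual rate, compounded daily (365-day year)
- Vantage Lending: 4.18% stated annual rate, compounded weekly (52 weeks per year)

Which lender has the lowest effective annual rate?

Meridian Capital

Cedar Lending: e^0.0449 − 1 = 4.592%
Meridian Capital: (1 + 0.0412/365)^365 − 1 = 4.206%
Vantage Lending: (1 + 0.0418/52)^52 − 1 = 4.267%
The lowest effective annual rate is Meridian Capital at 4.206%.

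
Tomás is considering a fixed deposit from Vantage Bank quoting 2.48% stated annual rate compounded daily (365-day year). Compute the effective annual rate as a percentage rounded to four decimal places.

EAR = (1 + 0.0248/365)^365 − 1.
= (1 + 0.000068)^365 − 1 = 1.025109 − 1 = 2.5109%.

2.5109%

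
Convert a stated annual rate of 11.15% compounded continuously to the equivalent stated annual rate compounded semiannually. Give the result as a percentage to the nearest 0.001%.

EAR under continuous compounding: e^0.1115 − 1 = 0.117954.
Solve (1 + r/2)^2 = 1.117954: r/2 = 1.117954^(1/2) − 1 = 0.057333, so r = 0.114667 = 11.467%.

11.467%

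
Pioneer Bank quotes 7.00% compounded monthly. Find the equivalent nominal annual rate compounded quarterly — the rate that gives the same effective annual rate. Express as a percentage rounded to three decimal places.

EAR = (1 + 0.0700/12)^12 − 1 = 0.072290.
Solve (1 + r/4)^4 = 1.072290: r/4 = 1.072290^(1/4) − 1 = 0.017602, so r = 0.070409 = 7.041%.

7.041%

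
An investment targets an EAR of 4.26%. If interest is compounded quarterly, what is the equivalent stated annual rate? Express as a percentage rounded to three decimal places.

4.194%

(1 + r/4)^4 − 1 = 0.0426, so 1 + r/4 = 1.0426^(1/4).
r/4 = 0.010484, so r = 0.041936 = 4.194%.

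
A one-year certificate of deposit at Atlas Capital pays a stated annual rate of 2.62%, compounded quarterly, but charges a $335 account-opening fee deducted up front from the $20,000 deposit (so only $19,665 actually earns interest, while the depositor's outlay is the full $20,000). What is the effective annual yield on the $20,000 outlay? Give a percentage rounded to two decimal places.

Value after one year: 19,665 × (1 + 0.0262/4)^4 = 19,665 × 1.026459 = $20,185.31.
Effective yield on the $20,000 outlay: 20,185.31 / 20,000 − 1 = 0.009265 = 0.93%.

0.93%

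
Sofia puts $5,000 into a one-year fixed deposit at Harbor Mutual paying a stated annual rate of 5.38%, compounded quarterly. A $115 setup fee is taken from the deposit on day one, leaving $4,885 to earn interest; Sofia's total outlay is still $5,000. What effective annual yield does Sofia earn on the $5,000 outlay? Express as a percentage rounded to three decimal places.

Value after one year: 4,885 × (1 + 0.0538/4)^4 = 4,885 × 1.054895 = $5,153.16.
Effective yield on the $5,000 outlay: 5,153.16 / 5,000 − 1 = 0.030633 = 3.063%.

3.063%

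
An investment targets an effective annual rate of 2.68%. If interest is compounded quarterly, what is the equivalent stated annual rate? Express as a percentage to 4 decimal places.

(1 + r/4)^4 − 1 = 0.0268, so 1 + r/4 = 1.0268^(1/4).
r/4 = 0.006634, so r = 0.026535 = 2.6535%.

2.6535%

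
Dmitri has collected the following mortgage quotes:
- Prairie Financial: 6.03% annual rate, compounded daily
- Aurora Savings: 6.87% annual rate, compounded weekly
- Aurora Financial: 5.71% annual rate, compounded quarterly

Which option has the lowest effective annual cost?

Aurora Financial

Prairie Financial: (1 + 0.0603/365)^365 − 1 = 6.215%
Aurora Savings: (1 + 0.0687/52)^52 − 1 = 7.107%
Aurora Financial: (1 + 0.0571/4)^4 − 1 = 5.833%
The lowest effective annual rate is Aurora Financial at 5.833%.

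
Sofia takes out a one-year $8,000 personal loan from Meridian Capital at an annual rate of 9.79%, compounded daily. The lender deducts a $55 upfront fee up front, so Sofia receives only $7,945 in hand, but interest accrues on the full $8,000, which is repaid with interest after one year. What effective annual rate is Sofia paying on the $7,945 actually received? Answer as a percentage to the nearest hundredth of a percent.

11.05%

Amount owed after one year: 8,000 × (1 + 0.0979/365)^365 = 8,000 × 1.102838 = $8,822.70.
Effective rate on net proceeds: 8,822.70 / 7,945 − 1 = 0.110473 = 11.05%.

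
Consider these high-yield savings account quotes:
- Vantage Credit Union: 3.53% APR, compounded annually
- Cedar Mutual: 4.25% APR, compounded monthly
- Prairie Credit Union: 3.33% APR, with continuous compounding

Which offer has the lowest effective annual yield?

Vantage Credit Union: compounded annually, EAR = 3.530%
Cedar Mutual: (1 + 0.0425/12)^12 − 1 = 4.334%
Prairie Credit Union: e^0.0333 − 1 = 3.386%
The lowest effective annual rate is Prairie Credit Union at 3.386%.

Prairie Credit Union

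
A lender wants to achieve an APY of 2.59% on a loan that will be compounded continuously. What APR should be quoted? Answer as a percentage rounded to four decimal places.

2.5570%

Continuous: nominal r satisfies e^r − 1 = 0.0259.
r = ln(1 + 0.0259) = ln(1.0259) = 0.025570 = 2.5570%.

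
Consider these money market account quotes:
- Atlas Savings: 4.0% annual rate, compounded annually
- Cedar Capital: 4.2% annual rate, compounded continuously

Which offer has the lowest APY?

Atlas Savings

Atlas Savings: compounded annually, EAR = 4.000%
Cedar Capital: e^0.042 − 1 = 4.289%
The lowest effective annual rate is Atlas Savings at 4.000%.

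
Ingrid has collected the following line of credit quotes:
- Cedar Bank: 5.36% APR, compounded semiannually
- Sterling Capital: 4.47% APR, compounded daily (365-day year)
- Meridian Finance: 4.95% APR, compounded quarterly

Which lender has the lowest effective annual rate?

Sterling Capital

Cedar Bank: (1 + 0.0536/2)^2 − 1 = 5.432%
Sterling Capital: (1 + 0.0447/365)^365 − 1 = 4.571%
Meridian Finance: (1 + 0.0495/4)^4 − 1 = 5.043%
The lowest effective annual rate is Sterling Capital at 4.571%.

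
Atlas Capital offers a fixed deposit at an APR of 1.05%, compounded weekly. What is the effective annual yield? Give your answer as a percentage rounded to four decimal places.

1.0554%

EAR = (1 + 0.0105/52)^52 − 1.
= (1 + 0.000202)^52 − 1 = 1.010554 − 1 = 1.0554%.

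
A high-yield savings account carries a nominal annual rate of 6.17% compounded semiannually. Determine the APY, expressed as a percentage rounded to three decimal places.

6.265%

EAR = (1 + 0.0617/2)^2 − 1.
= (1 + 0.030850)^2 − 1 = 1.062652 − 1 = 6.265%.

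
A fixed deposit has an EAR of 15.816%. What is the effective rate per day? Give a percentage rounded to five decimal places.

The per-day rate i satisfies (1 + i)^365 = 1 + 0.15816.
i = 1.15816^(1/365) − 1 = 0.0004024 = 0.04024%.

0.04024%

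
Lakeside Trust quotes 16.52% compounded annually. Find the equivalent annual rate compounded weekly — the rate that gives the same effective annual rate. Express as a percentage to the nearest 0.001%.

15.312%

Compounded annually, EAR = nominal = 0.165200.
Solve (1 + r/52)^52 = 1.165200: r/52 = 1.165200^(1/52) − 1 = 0.002945, so r = 0.153118 = 15.312%.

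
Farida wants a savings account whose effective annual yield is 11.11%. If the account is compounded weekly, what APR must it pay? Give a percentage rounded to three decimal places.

(1 + r/52)^52 − 1 = 0.1111, so 1 + r/52 = 1.1111^(1/52).
r/52 = 0.002028, so r = 0.105457 = 10.546%.

10.546%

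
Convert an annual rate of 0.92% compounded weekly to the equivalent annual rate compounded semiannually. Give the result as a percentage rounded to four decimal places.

0.9220%

EAR = (1 + 0.0092/52)^52 − 1 = 0.009242.
Solve (1 + r/2)^2 = 1.009242: r/2 = 1.009242^(1/2) − 1 = 0.004610, so r = 0.009220 = 0.9220%.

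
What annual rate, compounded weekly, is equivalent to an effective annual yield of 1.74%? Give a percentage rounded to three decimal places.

(1 + r/52)^52 − 1 = 0.0174, so 1 + r/52 = 1.0174^(1/52).
r/52 = 0.000332, so r = 0.017253 = 1.725%.

1.725%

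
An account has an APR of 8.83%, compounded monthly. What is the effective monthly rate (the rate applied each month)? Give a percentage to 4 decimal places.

With a nominal annual rate compounded monthly, the periodic rate is the nominal rate divided by 12.
i = 0.0883 / 12 = 0.0073583 = 0.7358%.

0.7358%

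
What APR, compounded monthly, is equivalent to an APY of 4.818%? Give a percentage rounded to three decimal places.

(1 + r/12)^12 − 1 = 0.04818, so 1 + r/12 = 1.04818^(1/12).
r/12 = 0.003929, so r = 0.047148 = 4.715%.

4.715%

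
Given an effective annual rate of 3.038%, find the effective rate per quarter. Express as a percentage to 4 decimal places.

0.7510%

The per-quarter rate i satisfies (1 + i)^4 = 1 + 0.03038.
i = 1.03038^(1/4) − 1 = 0.0075100 = 0.7510%.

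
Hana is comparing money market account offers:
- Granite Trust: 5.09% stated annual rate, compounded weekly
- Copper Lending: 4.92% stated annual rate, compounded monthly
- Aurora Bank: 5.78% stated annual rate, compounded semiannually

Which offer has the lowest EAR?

Granite Trust: (1 + 0.0509/52)^52 − 1 = 5.219%
Copper Lending: (1 + 0.0492/12)^12 − 1 = 5.032%
Aurora Bank: (1 + 0.0578/2)^2 − 1 = 5.864%
The lowest effective annual rate is Copper Lending at 5.032%.

Copper Lending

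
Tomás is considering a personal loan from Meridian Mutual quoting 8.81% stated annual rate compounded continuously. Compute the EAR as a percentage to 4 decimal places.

With continuous compounding, EAR = e^0.0881 − 1.
e^0.0881 = 1.092097, so EAR = 0.092097 = 9.2097%.

9.2097%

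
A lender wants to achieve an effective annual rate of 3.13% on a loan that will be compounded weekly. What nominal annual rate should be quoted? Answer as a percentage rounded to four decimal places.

(1 + r/52)^52 − 1 = 0.0313, so 1 + r/52 = 1.0313^(1/52).
r/52 = 0.000593, so r = 0.030829 = 3.0829%.

3.0829%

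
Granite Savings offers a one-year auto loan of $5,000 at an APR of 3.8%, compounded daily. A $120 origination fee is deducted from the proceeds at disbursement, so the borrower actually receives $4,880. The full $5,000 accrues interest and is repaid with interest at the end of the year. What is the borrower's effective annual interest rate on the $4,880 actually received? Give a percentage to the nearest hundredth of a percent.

Amount owed after one year: 5,000 × (1 + 0.038/365)^365 = 5,000 × 1.038729 = $5,193.65.
Effective rate on net proceeds: 5,193.65 / 4,880 − 1 = 0.064272 = 6.43%.

6.43%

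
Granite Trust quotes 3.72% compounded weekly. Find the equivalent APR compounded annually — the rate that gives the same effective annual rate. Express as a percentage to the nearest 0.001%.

EAR = (1 + 0.0372/52)^52 − 1 = 0.037887.
Compounded annually, the equivalent nominal rate is the EAR itself: 3.789%.

3.789%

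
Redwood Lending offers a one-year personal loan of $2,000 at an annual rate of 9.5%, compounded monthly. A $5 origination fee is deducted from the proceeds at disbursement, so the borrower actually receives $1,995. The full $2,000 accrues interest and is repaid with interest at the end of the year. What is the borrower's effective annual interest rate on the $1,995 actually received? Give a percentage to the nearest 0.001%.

10.200%

Amount owed after one year: 2,000 × (1 + 0.095/12)^12 = 2,000 × 1.099248 = $2,198.50.
Effective rate on net proceeds: 2,198.50 / 1,995 − 1 = 0.102003 = 10.200%.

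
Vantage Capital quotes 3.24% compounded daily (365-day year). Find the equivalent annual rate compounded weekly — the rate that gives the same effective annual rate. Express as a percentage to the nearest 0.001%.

3.241%

EAR = (1 + 0.0324/365)^365 − 1 = 0.032929.
Solve (1 + r/52)^52 = 1.032929: r/52 = 1.032929^(1/52) − 1 = 0.000623, so r = 0.032409 = 3.241%.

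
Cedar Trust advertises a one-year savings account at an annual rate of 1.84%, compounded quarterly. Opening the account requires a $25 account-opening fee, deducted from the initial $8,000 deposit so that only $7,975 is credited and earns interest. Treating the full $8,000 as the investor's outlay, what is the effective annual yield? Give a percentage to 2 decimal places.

1.53%

Value after one year: 7,975 × (1 + 0.0184/4)^4 = 7,975 × 1.018527 = $8,122.76.
Effective yield on the $8,000 outlay: 8,122.76 / 8,000 − 1 = 0.015344 = 1.53%.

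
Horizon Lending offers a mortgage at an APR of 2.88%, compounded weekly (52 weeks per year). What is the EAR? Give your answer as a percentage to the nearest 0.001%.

2.921%

EAR = (1 + 0.0288/52)^52 − 1.
= 1.029211 − 1 = 2.921%.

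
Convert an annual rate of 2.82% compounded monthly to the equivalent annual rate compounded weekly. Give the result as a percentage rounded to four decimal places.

2.8175%

EAR = (1 + 0.0282/12)^12 − 1 = 0.028567.
Solve (1 + r/52)^52 = 1.028567: r/52 = 1.028567^(1/52) − 1 = 0.000542, so r = 0.028175 = 2.8175%.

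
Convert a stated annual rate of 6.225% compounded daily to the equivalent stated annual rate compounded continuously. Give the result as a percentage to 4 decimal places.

EAR = (1 + 0.06225/365)^365 − 1 = 0.064223.
Equivalent continuous rate: r = ln(1 + 0.064223) = 0.062245 = 6.2245%.

6.2245%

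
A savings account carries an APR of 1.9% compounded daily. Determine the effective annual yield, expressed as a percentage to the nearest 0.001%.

1.918%

EAR = (1 + 0.019/365)^365 − 1.
= 1.019181 − 1 = 1.918%.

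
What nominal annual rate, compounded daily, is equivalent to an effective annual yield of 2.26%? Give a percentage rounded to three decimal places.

(1 + r/365)^365 − 1 = 0.0226, so 1 + r/365 = 1.0226^(1/365).
r/365 = 0.000061, so r = 0.022349 = 2.235%.

2.235%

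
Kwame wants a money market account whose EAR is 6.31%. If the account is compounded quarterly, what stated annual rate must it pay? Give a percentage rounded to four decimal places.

(1 + r/4)^4 − 1 = 0.0631, so 1 + r/4 = 1.0631^(1/4).
r/4 = 0.015415, so r = 0.061660 = 6.1660%.

6.1660%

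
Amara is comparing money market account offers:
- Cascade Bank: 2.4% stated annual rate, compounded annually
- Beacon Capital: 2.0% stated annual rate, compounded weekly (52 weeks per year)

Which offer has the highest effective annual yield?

Cascade Bank

Cascade Bank: compounded annually, EAR = 2.400%
Beacon Capital: (1 + 0.020/52)^52 − 1 = 2.020%
The highest effective annual rate is Cascade Bank at 2.400%.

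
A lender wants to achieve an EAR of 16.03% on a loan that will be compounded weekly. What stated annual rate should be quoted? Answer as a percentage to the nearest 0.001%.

(1 + r/52)^52 − 1 = 0.1603, so 1 + r/52 = 1.1603^(1/52).
r/52 = 0.002863, so r = 0.148891 = 14.889%.

14.889%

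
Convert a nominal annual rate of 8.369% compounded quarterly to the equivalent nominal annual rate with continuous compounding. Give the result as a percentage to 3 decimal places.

8.283%

EAR = (1 + 0.08369/4)^4 − 1 = 0.086353.
Equivalent continuous rate: r = ln(1 + 0.086353) = 0.082827 = 8.283%.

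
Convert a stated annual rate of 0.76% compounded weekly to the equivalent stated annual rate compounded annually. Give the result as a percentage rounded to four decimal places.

EAR = (1 + 0.0076/52)^52 − 1 = 0.007628.
Compounded annually, the equivalent nominal rate is the EAR itself: 0.7628%.

0.7628%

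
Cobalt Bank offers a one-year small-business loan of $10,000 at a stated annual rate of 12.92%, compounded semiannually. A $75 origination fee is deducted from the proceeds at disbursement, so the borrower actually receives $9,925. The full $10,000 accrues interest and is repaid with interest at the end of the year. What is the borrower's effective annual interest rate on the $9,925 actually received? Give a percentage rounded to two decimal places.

Amount owed after one year: 10,000 × (1 + 0.1292/2)^2 = 10,000 × 1.133373 = $11,333.73.
Effective rate on net proceeds: 11,333.73 / 9,925 − 1 = 0.141938 = 14.19%.

14.19%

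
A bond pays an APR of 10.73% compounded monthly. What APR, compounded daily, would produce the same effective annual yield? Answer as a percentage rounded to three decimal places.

10.684%

EAR = (1 + 0.1073/12)^12 − 1 = 0.112737.
Solve (1 + r/365)^365 = 1.112737: r/365 = 1.112737^(1/365) − 1 = 0.000293, so r = 0.106839 = 10.684%.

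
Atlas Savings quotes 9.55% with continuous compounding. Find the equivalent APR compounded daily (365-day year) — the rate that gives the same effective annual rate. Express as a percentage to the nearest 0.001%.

9.551%

EAR under continuous compounding: e^0.0955 − 1 = 0.100209.
Solve (1 + r/365)^365 = 1.100209: r/365 = 1.100209^(1/365) − 1 = 0.000262, so r = 0.095512 = 9.551%.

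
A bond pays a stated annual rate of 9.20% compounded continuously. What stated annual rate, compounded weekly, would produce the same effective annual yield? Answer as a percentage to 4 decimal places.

9.2081%

EAR under continuous compounding: e^0.0920 − 1 = 0.096365.
Solve (1 + r/52)^52 = 1.096365: r/52 = 1.096365^(1/52) − 1 = 0.001771, so r = 0.092081 = 9.2081%.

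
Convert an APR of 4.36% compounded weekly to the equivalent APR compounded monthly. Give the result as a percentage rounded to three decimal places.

4.366%

EAR = (1 + 0.0436/52)^52 − 1 = 0.044545.
Solve (1 + r/12)^12 = 1.044545: r/12 = 1.044545^(1/12) − 1 = 0.003638, so r = 0.043661 = 4.366%.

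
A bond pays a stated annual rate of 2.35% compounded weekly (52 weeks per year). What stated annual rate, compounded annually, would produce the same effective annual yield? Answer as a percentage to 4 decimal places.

2.3773%

EAR = (1 + 0.0235/52)^52 − 1 = 0.023773.
Compounded annually, the equivalent nominal rate is the EAR itself: 2.3773%.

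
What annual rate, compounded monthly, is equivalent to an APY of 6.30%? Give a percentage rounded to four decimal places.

(1 + r/12)^12 − 1 = 0.0630, so 1 + r/12 = 1.0630^(1/12).
r/12 = 0.005104, so r = 0.061251 = 6.1251%.

6.1251%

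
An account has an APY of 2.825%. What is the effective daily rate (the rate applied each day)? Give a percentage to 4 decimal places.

0.0076%

The per-day rate i satisfies (1 + i)^365 = 1 + 0.02825.
i = 1.02825^(1/365) − 1 = 0.0000763 = 0.0076%.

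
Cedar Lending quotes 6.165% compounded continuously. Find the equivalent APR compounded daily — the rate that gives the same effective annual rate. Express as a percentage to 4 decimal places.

EAR under continuous compounding: e^0.06165 − 1 = 0.063590.
Solve (1 + r/365)^365 = 1.063590: r/365 = 1.063590^(1/365) − 1 = 0.000169, so r = 0.061655 = 6.1655%.

6.1655%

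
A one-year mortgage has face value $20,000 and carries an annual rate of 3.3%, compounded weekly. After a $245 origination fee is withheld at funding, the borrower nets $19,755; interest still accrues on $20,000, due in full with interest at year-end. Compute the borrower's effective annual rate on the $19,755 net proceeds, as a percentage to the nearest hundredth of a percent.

Amount owed after one year: 20,000 × (1 + 0.033/52)^52 = 20,000 × 1.033540 = $20,670.79.
Effective rate on net proceeds: 20,670.79 / 19,755 − 1 = 0.046358 = 4.64%.

4.64%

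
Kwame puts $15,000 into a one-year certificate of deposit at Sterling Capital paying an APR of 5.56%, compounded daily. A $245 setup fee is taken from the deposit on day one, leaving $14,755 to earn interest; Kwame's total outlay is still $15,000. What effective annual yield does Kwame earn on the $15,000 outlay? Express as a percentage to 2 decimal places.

Value after one year: 14,755 × (1 + 0.0556/365)^365 = 14,755 × 1.057170 = $15,598.55.
Effective yield on the $15,000 outlay: 15,598.55 / 15,000 − 1 = 0.039903 = 3.99%.

3.99%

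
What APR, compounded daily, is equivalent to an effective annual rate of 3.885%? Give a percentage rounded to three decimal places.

(1 + r/365)^365 − 1 = 0.03885, so 1 + r/365 = 1.03885^(1/365).
r/365 = 0.000104, so r = 0.038116 = 3.812%.

3.812%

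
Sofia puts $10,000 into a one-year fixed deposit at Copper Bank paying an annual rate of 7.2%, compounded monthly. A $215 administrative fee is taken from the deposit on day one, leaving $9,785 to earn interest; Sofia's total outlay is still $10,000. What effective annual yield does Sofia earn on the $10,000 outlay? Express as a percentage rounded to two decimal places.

5.13%

Value after one year: 9,785 × (1 + 0.072/12)^12 = 9,785 × 1.074424 = $10,513.24.
Effective yield on the $10,000 outlay: 10,513.24 / 10,000 − 1 = 0.051324 = 5.13%.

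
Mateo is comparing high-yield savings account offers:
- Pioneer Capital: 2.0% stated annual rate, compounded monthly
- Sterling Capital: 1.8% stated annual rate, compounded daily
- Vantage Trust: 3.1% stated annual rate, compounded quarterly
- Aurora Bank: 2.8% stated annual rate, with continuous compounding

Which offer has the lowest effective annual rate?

Sterling Capital

Pioneer Capital: (1 + 0.020/12)^12 − 1 = 2.018%
Sterling Capital: (1 + 0.018/365)^365 − 1 = 1.816%
Vantage Trust: (1 + 0.031/4)^4 − 1 = 3.136%
Aurora Bank: e^0.028 − 1 = 2.840%
The lowest effective annual rate is Sterling Capital at 1.816%.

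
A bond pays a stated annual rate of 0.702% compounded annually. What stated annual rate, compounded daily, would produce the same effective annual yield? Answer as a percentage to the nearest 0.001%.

Compounded annually, EAR = nominal = 0.007020.
Solve (1 + r/365)^365 = 1.007020: r/365 = 1.007020^(1/365) − 1 = 0.000019, so r = 0.006996 = 0.700%.

0.700%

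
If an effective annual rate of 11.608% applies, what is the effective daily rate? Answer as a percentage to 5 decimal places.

The per-day rate i satisfies (1 + i)^365 = 1 + 0.11608.
i = 1.11608^(1/365) − 1 = 0.0003009 = 0.03009%.

0.03009%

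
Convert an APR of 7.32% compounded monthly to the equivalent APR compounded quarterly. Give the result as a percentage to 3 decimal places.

7.365%

EAR = (1 + 0.0732/12)^12 − 1 = 0.075706.
Solve (1 + r/4)^4 = 1.075706: r/4 = 1.075706^(1/4) − 1 = 0.018412, so r = 0.073647 = 7.365%.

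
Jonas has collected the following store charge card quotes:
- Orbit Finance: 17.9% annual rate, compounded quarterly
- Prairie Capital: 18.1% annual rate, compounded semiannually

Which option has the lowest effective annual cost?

Prairie Capital

Orbit Finance: (1 + 0.179/4)^4 − 1 = 19.138%
Prairie Capital: (1 + 0.181/2)^2 − 1 = 18.919%
The lowest effective annual rate is Prairie Capital at 18.919%.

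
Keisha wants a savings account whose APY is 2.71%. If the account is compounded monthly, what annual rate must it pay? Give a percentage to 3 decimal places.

(1 + r/12)^12 − 1 = 0.0271, so 1 + r/12 = 1.0271^(1/12).
r/12 = 0.002231, so r = 0.026769 = 2.677%.

2.677%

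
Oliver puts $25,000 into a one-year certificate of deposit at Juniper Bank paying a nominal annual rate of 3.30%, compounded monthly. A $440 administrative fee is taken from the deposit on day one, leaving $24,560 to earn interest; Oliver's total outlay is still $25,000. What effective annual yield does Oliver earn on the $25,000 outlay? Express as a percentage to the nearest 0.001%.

1.531%

Value after one year: 24,560 × (1 + 0.0330/12)^12 = 24,560 × 1.033504 = $25,382.85.
Effective yield on the $25,000 outlay: 25,382.85 / 25,000 − 1 = 0.015314 = 1.531%.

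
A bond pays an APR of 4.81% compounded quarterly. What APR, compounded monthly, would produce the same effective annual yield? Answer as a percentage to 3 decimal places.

4.791%

EAR = (1 + 0.0481/4)^4 − 1 = 0.048975.
Solve (1 + r/12)^12 = 1.048975: r/12 = 1.048975^(1/12) − 1 = 0.003992, so r = 0.047908 = 4.791%.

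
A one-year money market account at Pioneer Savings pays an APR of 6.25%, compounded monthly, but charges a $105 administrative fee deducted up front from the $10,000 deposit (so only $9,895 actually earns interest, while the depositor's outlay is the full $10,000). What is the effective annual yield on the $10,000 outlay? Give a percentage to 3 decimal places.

5.315%

Value after one year: 9,895 × (1 + 0.0625/12)^12 = 9,895 × 1.064322 = $10,531.46.
Effective yield on the $10,000 outlay: 10,531.46 / 10,000 − 1 = 0.053146 = 5.315%.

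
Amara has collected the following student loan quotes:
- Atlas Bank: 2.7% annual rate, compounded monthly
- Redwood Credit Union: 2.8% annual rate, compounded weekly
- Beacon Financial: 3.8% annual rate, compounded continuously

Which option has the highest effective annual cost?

Beacon Financial

Atlas Bank: (1 + 0.027/12)^12 − 1 = 2.734%
Redwood Credit Union: (1 + 0.028/52)^52 − 1 = 2.839%
Beacon Financial: e^0.038 − 1 = 3.873%
The highest effective annual rate is Beacon Financial at 3.873%.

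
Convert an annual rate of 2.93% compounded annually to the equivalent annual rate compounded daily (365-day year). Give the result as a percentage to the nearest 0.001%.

Compounded annually, EAR = nominal = 0.029300.
Solve (1 + r/365)^365 = 1.029300: r/365 = 1.029300^(1/365) − 1 = 0.000079, so r = 0.028880 = 2.888%.

2.888%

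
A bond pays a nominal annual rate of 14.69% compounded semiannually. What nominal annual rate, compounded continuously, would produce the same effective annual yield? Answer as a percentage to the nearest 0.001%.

EAR = (1 + 0.1469/2)^2 − 1 = 0.152295.
Equivalent continuous rate: r = ln(1 + 0.152295) = 0.141756 = 14.176%.

14.176%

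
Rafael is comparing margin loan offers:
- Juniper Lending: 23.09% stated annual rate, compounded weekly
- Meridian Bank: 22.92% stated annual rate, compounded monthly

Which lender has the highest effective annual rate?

Juniper Lending

Juniper Lending: (1 + 0.2309/52)^52 − 1 = 25.909%
Meridian Bank: (1 + 0.2292/12)^12 − 1 = 25.488%
The highest effective annual rate is Juniper Lending at 25.909%.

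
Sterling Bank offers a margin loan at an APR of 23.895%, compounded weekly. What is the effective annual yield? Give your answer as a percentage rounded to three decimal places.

26.922%

EAR = (1 + 0.23895/52)^52 − 1.
= 1.269220 − 1 = 26.922%.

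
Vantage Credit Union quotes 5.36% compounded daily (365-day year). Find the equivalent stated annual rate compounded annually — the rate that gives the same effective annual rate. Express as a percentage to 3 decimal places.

EAR = (1 + 0.0536/365)^365 − 1 = 0.055058.
Compounded annually, the equivalent nominal rate is the EAR itself: 5.506%.

5.506%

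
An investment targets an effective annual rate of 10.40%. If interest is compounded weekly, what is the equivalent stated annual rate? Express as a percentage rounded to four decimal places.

9.9034%

(1 + r/52)^52 − 1 = 0.1040, so 1 + r/52 = 1.1040^(1/52).
r/52 = 0.001905, so r = 0.099034 = 9.9034%.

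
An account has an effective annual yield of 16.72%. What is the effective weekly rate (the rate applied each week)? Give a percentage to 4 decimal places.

The per-week rate i satisfies (1 + i)^52 = 1 + 0.1672.
i = 1.1672^(1/52) − 1 = 0.0029776 = 0.2978%.

0.2978%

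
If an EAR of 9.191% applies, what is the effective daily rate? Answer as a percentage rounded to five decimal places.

The per-day rate i satisfies (1 + i)^365 = 1 + 0.09191.
i = 1.09191^(1/365) − 1 = 0.0002409 = 0.02409%.

0.02409%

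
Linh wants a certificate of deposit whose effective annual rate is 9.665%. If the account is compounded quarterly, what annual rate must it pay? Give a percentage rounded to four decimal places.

(1 + r/4)^4 − 1 = 0.09665, so 1 + r/4 = 1.09665^(1/4).
r/4 = 0.023333, so r = 0.093332 = 9.3332%.

9.3332%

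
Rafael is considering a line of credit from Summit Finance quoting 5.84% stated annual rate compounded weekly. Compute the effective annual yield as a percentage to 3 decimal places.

6.010%

EAR = (1 + 0.0584/52)^52 − 1.
= (1 + 0.001123)^52 − 1 = 1.060104 − 1 = 6.010%.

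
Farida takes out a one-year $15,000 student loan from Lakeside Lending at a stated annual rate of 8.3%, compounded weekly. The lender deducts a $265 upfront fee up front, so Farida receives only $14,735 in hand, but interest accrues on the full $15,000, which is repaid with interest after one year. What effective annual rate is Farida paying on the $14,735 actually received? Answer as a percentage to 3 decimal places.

10.601%

Amount owed after one year: 15,000 × (1 + 0.083/52)^52 = 15,000 × 1.086470 = $16,297.05.
Effective rate on net proceeds: 16,297.05 / 14,735 − 1 = 0.106009 = 10.601%.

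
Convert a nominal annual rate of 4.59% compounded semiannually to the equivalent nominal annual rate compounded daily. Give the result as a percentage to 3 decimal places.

4.538%

EAR = (1 + 0.0459/2)^2 − 1 = 0.046427.
Solve (1 + r/365)^365 = 1.046427: r/365 = 1.046427^(1/365) − 1 = 0.000124, so r = 0.045384 = 4.538%.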